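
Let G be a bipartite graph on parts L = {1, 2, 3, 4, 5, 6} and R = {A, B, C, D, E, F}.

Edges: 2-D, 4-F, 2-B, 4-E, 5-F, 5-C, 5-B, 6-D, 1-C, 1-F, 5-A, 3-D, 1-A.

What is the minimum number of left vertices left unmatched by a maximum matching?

One maximum matching: 1–C, 2–B, 3–D, 4–E, 5–F.
The set {3, 6} has only 1 neighbour ({D}), so by Hall's theorem at most 5 of the 6 left vertices can be matched.
That matches 5 of the 6, leaving 1 unmatched; no matching can do better.

1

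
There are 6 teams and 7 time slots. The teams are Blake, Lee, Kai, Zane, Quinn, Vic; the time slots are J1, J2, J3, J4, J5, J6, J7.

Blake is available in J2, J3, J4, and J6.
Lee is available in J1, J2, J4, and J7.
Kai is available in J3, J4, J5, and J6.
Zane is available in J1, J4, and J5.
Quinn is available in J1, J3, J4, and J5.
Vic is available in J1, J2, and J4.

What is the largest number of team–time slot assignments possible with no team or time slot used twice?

6

One maximum matching: Blake-J2, Lee-J7, Kai-J6, Zane-J5, Quinn-J3, Vic-J1.
This saturates every team, so 6 is the maximum.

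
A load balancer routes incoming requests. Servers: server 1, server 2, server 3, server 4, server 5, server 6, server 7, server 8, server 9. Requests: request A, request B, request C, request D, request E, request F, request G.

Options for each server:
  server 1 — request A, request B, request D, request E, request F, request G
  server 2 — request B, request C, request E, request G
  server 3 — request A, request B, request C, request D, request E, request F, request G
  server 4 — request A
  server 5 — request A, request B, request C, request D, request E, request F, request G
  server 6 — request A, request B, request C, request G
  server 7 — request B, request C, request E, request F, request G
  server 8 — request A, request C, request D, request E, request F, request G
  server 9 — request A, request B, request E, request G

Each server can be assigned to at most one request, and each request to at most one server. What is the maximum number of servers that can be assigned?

A valid assignment of size 7: server 1-request F, server 2-request B, server 3-request D, server 4-request A, server 5-request G, server 6-request C, server 7-request E.
The set {server 1, server 2, server 3, server 4, server 5, server 6, server 7, server 8, server 9} has only 7 neighbours ({request A, request B, request C, request D, request E, request F, request G}), so by Hall's theorem at most 7 of the 9 servers can be matched.

7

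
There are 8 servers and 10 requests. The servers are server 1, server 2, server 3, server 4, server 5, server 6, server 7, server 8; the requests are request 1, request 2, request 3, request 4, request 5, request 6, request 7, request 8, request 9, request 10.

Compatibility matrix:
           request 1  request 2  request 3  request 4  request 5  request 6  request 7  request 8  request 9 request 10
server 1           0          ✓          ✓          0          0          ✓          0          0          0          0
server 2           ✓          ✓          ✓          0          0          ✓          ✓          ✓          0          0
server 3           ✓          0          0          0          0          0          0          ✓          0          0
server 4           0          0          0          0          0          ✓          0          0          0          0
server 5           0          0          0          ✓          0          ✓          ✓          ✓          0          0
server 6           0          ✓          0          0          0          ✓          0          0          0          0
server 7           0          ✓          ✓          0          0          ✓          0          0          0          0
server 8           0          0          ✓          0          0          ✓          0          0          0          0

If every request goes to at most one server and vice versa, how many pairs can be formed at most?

For example, pair server 1–request 3, server 2–request 7, server 3–request 8, server 4–request 6, server 5–request 4, server 6–request 2.
The set {server 1, server 4, server 6, server 7, server 8} has only 3 neighbours ({request 2, request 3, request 6}), so by Hall's theorem at most 6 of the 8 servers can be matched.

6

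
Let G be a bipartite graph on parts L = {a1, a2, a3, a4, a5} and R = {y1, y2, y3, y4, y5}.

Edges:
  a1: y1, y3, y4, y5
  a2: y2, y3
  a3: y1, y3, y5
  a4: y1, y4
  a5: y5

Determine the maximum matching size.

One maximum matching: a1-y1, a2-y2, a3-y3, a4-y4, a5-y5.
This saturates every left vertex, so 5 is the maximum.

5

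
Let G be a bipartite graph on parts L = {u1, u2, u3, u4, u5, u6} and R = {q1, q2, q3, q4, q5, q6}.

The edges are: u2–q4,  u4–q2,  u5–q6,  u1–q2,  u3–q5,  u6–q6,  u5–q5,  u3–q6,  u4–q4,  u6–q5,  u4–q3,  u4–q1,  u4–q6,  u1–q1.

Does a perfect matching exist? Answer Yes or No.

The set {u3, u5, u6} has only 2 neighbours ({q5, q6}), so by Hall's theorem at most 5 of the 6 left vertices can be matched.
Hence no matching covers every left vertex.

No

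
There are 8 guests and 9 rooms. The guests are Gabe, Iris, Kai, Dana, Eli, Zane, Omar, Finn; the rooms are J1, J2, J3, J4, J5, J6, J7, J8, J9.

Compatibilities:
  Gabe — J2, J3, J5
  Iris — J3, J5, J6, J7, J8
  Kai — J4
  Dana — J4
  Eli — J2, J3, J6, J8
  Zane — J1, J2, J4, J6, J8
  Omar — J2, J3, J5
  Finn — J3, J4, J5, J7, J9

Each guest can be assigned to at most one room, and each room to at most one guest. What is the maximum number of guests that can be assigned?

For example, pair Gabe→J5, Iris→J7, Kai→J4, Eli→J6, Zane→J2, Omar→J3, Finn→J9.
The set {Kai, Dana} has only 1 neighbour ({J4}), so by Hall's theorem at most 7 of the 8 guests can be matched.

7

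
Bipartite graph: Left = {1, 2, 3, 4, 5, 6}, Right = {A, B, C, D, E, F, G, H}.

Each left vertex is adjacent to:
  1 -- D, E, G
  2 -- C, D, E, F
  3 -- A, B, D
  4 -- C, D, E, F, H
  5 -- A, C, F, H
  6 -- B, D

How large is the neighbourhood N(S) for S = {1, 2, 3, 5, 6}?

The union of neighbours of {1, 2, 3, 5, 6} is {A, B, C, D, E, F, G, H}, which has 8 elements.
Since |N(S)| = 8 ≥ |S| = 5, Hall's condition holds for this subset.

8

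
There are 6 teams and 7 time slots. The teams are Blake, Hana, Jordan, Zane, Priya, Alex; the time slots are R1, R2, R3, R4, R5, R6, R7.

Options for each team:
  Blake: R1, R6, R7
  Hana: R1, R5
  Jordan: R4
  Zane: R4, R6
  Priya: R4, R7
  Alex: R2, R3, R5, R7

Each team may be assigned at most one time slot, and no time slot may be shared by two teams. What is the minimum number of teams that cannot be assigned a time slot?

0

A valid assignment of size 6: Blake-R1, Hana-R5, Jordan-R4, Zane-R6, Priya-R7, Alex-R3.
This saturates every team, so 6 is the maximum.
That matches 6 of the 6, leaving 0 unmatched; no matching can do better.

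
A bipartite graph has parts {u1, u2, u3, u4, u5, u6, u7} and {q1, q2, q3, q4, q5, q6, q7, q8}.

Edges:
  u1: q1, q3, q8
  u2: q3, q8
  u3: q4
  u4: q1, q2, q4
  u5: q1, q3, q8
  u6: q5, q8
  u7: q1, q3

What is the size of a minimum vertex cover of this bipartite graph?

The 6 edges u1–q1, u2–q3, u3–q4, u4–q2, u5–q8, u6–q5 form a matching, so any vertex cover needs at least 6 vertices (one per matched edge).
Conversely {u3, u4, u6, q1, q3, q8} meets every edge and has exactly 6 vertices, so 6 is optimal.

6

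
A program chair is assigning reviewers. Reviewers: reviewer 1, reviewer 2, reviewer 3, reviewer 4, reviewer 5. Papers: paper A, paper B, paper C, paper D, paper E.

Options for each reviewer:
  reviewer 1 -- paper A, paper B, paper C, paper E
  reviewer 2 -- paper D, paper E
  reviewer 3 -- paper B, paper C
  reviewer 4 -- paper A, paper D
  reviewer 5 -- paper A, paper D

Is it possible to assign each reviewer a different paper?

For example, pair reviewer 1→paper C, reviewer 2→paper E, reviewer 3→paper B, reviewer 4→paper A, reviewer 5→paper D.
All 5 reviewers are covered.

Yes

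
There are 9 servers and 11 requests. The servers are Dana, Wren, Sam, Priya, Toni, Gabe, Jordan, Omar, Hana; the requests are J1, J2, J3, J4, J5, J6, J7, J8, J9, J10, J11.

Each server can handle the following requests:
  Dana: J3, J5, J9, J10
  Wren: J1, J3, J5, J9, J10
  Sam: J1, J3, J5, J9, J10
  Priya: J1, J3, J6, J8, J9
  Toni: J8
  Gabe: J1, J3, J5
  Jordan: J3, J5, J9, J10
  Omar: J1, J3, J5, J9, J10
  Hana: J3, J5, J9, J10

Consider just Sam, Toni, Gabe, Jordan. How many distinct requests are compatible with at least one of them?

6

The union of neighbours of {Sam, Toni, Gabe, Jordan} is {J1, J3, J5, J8, J9, J10}, which has 6 elements.
Since |N(S)| = 6 ≥ |S| = 4, Hall's condition holds for this subset.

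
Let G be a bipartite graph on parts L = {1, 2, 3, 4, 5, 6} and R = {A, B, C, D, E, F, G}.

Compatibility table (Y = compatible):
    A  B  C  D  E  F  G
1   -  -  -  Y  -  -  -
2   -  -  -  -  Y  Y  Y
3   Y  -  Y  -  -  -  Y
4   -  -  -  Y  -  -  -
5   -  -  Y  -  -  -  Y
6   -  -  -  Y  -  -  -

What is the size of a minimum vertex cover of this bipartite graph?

4

{2, 3, 5, D} is a vertex cover of size 4: every edge has an endpoint in this set.
No smaller cover exists because 1–D, 2–E, 3–G, 5–C is a matching of size 4, and a cover must include an endpoint of each of these disjoint edges (König's theorem).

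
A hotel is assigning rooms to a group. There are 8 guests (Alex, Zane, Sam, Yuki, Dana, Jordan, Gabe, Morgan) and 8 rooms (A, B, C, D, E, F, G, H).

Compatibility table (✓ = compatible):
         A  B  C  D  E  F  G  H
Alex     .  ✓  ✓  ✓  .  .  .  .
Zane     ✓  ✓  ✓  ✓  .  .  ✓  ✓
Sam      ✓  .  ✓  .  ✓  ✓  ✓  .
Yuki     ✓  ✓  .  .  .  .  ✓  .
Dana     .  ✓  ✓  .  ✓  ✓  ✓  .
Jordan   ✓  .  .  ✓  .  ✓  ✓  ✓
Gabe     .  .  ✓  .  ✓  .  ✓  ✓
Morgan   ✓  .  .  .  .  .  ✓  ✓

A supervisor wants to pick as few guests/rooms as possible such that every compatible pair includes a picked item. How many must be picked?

8

The 8 edges Alex–B, Zane–D, Sam–F, Yuki–A, Dana–E, Jordan–H, Gabe–C, Morgan–G form a matching, so any vertex cover needs at least 8 vertices (one per matched edge).
Conversely {Alex, Zane, Sam, Yuki, Dana, Jordan, Gabe, Morgan} meets every edge and has exactly 8 vertices, so 8 is optimal.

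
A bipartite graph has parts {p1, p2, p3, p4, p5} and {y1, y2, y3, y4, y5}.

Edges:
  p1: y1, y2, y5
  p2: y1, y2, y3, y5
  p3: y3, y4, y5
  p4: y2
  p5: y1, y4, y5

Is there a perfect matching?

Yes

One maximum matching: p1→y5, p2→y3, p3→y4, p4→y2, p5→y1.
All 5 left vertices are covered.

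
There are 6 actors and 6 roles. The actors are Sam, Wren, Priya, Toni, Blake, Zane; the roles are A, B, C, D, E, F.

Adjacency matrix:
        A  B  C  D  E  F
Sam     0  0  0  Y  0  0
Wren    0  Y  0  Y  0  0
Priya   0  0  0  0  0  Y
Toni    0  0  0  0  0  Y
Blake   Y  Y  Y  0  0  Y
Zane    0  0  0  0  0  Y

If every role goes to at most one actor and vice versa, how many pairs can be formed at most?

4

One maximum matching: Sam–D, Wren–B, Priya–F, Blake–C.
The set {Priya, Toni, Zane} has only 1 neighbour ({F}), so by Hall's theorem at most 4 of the 6 actors can be matched.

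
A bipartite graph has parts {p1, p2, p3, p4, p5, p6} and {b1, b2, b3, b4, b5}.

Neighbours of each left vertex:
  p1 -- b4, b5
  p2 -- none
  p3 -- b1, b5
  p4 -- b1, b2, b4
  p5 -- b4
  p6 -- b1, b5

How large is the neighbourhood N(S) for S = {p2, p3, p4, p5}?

4

The union of neighbours of {p2, p3, p4, p5} is {b1, b2, b4, b5}, which has 4 elements.
Since |N(S)| = 4 ≥ |S| = 4, Hall's condition holds for this subset.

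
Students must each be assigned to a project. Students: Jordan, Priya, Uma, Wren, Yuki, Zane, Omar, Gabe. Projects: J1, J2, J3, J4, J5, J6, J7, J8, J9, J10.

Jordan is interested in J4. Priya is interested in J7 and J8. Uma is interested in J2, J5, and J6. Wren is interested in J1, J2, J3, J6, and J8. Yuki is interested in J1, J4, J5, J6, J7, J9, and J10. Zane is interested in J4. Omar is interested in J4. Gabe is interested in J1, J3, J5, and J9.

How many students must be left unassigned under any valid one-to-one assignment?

2

For example, pair Jordan–J4, Priya–J7, Uma–J5, Wren–J2, Yuki–J6, Gabe–J9.
The set {Jordan, Zane, Omar} has only 1 neighbour ({J4}), so by Hall's theorem at most 6 of the 8 students can be matched.
That matches 6 of the 8, leaving 2 unmatched; no matching can do better.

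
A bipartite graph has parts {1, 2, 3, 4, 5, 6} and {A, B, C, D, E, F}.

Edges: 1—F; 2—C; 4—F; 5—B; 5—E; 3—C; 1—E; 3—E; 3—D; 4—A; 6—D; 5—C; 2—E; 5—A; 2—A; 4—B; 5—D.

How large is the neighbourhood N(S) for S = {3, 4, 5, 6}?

6

The union of neighbours of {3, 4, 5, 6} is {A, B, C, D, E, F}, which has 6 elements.
Since |N(S)| = 6 ≥ |S| = 4, Hall's condition holds for this subset.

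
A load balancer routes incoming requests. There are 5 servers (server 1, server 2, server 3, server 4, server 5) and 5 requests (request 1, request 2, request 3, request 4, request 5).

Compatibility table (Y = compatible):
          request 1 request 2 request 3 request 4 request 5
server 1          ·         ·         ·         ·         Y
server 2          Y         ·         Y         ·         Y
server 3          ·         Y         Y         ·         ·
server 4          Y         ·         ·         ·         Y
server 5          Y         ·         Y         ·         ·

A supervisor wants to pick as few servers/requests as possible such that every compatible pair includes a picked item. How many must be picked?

The 4 edges server 1–request 5, server 2–request 3, server 3–request 2, server 4–request 1 form a matching, so any vertex cover needs at least 4 vertices (one per matched edge).
Conversely {server 3, request 1, request 3, request 5} meets every edge and has exactly 4 vertices, so 4 is optimal.

4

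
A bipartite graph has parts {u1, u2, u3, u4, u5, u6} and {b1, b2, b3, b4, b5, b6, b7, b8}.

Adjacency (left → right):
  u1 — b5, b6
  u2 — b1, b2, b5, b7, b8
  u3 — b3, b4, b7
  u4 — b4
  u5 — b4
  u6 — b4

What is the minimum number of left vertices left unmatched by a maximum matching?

2

For example, pair u1-b5, u2-b7, u3-b3, u4-b4.
The set {u4, u5, u6} has only 1 neighbour ({b4}), so by Hall's theorem at most 4 of the 6 left vertices can be matched.
That matches 4 of the 6, leaving 2 unmatched; no matching can do better.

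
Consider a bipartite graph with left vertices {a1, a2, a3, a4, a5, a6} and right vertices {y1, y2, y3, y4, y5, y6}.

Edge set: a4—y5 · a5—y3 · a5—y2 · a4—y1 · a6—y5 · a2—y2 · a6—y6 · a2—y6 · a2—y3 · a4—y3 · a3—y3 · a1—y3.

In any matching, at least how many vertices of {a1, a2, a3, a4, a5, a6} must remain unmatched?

1

One maximum matching: a1-y3, a2-y6, a4-y1, a5-y2, a6-y5.
The set {a1, a3} has only 1 neighbour ({y3}), so by Hall's theorem at most 5 of the 6 left vertices can be matched.
That matches 5 of the 6, leaving 1 unmatched; no matching can do better.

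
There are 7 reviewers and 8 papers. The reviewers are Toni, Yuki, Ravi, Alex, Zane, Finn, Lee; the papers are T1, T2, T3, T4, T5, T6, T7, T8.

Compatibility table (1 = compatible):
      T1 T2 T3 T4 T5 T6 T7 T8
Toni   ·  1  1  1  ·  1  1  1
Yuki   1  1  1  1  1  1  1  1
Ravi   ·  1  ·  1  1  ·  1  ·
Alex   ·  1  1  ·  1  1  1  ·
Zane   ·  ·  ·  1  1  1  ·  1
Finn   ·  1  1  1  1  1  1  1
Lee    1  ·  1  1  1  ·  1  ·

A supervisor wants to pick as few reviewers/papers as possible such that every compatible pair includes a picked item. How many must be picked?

7

A maximum matching has 7 edges (e.g. Toni–T6, Yuki–T5, Ravi–T2, Alex–T3, Zane–T8, Finn–T4, Lee–T7).
By König's theorem the minimum vertex cover has the same size. One such cover is {Toni, Yuki, Ravi, Alex, Zane, Finn, Lee}.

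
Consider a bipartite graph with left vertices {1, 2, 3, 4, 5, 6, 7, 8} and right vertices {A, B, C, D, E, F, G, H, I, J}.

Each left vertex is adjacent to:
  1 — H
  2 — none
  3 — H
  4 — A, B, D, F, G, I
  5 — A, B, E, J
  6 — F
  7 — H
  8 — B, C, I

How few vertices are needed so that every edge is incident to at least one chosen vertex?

5

{4, 5, 6, 8, H} is a vertex cover of size 5: every edge has an endpoint in this set.
No smaller cover exists because 1–H, 4–G, 5–E, 6–F, 8–B is a matching of size 5, and a cover must include an endpoint of each of these disjoint edges (König's theorem).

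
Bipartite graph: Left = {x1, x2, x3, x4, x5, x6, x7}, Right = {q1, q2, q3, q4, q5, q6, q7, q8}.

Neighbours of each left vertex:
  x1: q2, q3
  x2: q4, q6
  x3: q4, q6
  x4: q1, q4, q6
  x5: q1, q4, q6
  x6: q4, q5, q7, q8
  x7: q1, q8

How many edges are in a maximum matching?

6

A valid assignment of size 6: x1→q2, x2→q4, x3→q6, x4→q1, x6→q7, x7→q8.
The set {x2, x3, x4, x5} has only 3 neighbours ({q1, q4, q6}), so by Hall's theorem at most 6 of the 7 left vertices can be matched.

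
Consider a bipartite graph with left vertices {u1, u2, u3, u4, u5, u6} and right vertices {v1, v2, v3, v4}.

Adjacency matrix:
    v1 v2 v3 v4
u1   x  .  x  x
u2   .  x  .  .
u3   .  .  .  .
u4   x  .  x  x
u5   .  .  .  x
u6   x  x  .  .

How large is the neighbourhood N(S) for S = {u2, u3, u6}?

The union of neighbours of {u2, u3, u6} is {v1, v2}, which has 2 elements.
Since |N(S)| = 2 < |S| = 3, Hall's condition fails for this subset.

2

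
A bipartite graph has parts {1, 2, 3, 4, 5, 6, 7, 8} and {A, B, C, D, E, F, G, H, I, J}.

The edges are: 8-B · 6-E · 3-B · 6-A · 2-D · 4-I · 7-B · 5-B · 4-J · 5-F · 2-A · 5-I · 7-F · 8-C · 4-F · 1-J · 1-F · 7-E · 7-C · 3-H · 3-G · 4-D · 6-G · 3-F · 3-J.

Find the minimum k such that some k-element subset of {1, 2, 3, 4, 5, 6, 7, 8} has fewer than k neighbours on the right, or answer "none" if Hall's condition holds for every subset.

none

A matching saturating every left vertex exists, for instance 1→F, 2→A, 3→J, 4→D, 5→I, 6→G, 7→E, 8→B.
By Hall's marriage theorem, this means |N(S)| ≥ |S| for every subset S, so no violating subset exists.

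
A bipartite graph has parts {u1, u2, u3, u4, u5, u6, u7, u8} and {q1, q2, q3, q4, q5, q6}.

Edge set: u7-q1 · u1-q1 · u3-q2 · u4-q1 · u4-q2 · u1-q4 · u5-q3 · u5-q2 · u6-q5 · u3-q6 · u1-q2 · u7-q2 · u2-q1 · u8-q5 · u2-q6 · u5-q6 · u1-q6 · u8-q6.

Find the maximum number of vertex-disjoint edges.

6

For example, pair u1→q4, u2→q1, u3→q6, u4→q2, u5→q3, u6→q5.
The set {u2, u3, u4, u6, u7, u8} has only 4 neighbours ({q1, q2, q5, q6}), so by Hall's theorem at most 6 of the 8 left vertices can be matched.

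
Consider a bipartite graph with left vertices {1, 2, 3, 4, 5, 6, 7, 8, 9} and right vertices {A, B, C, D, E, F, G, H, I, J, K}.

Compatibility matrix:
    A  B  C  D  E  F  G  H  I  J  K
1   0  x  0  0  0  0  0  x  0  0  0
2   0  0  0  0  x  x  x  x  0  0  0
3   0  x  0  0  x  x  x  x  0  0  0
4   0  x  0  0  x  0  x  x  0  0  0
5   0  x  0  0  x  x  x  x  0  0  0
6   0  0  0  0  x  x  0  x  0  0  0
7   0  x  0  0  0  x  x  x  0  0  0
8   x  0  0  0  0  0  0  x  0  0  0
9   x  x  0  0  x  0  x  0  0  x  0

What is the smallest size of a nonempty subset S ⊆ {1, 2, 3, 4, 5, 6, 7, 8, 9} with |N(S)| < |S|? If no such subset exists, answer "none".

6

Take S = {1, 2, 3, 4, 5, 6}. Its neighbourhood is {B, E, F, G, H}, so |N(S)| = 5 < |S| = 6.
Every subset of size less than 6 has at least as many neighbours as members, so 6 is the minimum.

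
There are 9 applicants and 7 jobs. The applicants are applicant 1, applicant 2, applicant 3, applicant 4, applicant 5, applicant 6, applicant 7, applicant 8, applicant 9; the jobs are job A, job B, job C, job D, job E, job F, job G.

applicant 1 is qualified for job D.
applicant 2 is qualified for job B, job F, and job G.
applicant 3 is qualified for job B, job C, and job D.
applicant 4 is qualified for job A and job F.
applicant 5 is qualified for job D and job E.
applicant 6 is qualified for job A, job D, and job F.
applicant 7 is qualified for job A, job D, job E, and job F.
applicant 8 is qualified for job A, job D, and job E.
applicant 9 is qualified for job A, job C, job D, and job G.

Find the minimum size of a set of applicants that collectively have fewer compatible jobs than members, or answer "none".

5

Take S = {applicant 1, applicant 4, applicant 5, applicant 6, applicant 7}. Its neighbourhood is {job A, job D, job E, job F}, so |N(S)| = 4 < |S| = 5.
Every subset of size less than 5 has at least as many neighbours as members, so 5 is the minimum.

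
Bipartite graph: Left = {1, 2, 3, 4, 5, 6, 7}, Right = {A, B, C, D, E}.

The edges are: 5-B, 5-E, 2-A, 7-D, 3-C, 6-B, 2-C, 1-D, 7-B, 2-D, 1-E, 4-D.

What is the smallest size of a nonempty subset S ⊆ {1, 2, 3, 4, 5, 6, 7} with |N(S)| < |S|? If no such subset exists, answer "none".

Take S = {4, 6, 7}. Its neighbourhood is {B, D}, so |N(S)| = 2 < |S| = 3.
Every subset of size less than 3 has at least as many neighbours as members, so 3 is the minimum.

3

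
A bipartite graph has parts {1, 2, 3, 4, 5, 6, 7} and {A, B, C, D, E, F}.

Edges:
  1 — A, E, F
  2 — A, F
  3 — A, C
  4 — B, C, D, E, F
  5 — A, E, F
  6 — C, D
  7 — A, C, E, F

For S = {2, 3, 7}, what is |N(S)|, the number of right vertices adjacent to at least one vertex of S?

4

The union of neighbours of {2, 3, 7} is {A, C, E, F}, which has 4 elements.
Since |N(S)| = 4 ≥ |S| = 3, Hall's condition holds for this subset.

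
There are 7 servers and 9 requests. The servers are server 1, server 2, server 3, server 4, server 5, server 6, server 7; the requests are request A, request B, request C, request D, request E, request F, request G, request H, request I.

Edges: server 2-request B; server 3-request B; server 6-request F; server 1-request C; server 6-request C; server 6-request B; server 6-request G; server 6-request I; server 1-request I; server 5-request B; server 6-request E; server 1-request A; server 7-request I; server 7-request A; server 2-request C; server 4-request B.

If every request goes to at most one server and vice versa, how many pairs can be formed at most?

One maximum matching: server 1→request I, server 2→request C, server 3→request B, server 6→request E, server 7→request A.
The set {server 3, server 4, server 5} has only 1 neighbour ({request B}), so by Hall's theorem at most 5 of the 7 servers can be matched.

5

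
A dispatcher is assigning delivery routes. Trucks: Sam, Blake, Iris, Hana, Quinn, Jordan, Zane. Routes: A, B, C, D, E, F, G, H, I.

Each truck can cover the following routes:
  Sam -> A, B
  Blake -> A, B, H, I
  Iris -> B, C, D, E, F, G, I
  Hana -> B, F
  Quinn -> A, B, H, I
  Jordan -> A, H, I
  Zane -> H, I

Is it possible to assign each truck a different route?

The set {Sam, Blake, Quinn, Jordan, Zane} has only 4 neighbours ({A, B, H, I}), so by Hall's theorem at most 6 of the 7 trucks can be matched.
Hence no matching covers every truck.

No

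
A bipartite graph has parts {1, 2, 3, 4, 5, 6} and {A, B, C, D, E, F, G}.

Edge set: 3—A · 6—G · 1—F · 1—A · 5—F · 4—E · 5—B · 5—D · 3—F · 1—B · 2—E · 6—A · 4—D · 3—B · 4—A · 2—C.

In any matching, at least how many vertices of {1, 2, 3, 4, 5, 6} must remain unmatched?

0

A valid assignment of size 6: 1-A, 2-C, 3-F, 4-E, 5-B, 6-G.
All 6 left vertices are matched, so no larger matching exists.
That matches 6 of the 6, leaving 0 unmatched; no matching can do better.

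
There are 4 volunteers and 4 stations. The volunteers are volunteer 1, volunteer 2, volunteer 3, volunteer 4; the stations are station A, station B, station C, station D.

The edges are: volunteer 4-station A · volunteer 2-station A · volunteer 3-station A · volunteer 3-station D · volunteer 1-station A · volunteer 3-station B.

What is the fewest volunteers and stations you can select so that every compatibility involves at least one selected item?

2

The 2 edges volunteer 1–station A, volunteer 3–station D form a matching, so any vertex cover needs at least 2 vertices (one per matched edge).
Conversely {volunteer 3, station A} meets every edge and has exactly 2 vertices, so 2 is optimal.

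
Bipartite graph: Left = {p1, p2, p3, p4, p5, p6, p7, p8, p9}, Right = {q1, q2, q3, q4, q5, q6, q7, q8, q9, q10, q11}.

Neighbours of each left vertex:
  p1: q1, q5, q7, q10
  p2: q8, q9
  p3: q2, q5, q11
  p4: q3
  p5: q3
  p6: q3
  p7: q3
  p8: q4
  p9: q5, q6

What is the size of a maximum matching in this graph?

One maximum matching: p1-q7, p2-q8, p3-q11, p4-q3, p8-q4, p9-q5.
The set {p4, p5, p6, p7} has only 1 neighbour ({q3}), so by Hall's theorem at most 6 of the 9 left vertices can be matched.

6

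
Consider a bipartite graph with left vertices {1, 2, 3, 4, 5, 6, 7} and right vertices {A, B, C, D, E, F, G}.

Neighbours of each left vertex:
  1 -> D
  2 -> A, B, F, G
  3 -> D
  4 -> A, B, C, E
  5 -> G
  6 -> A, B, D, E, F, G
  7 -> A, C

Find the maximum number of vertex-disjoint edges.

For example, pair 1–D, 2–F, 4–B, 5–G, 6–A, 7–C.
The set {1, 3} has only 1 neighbour ({D}), so by Hall's theorem at most 6 of the 7 left vertices can be matched.

6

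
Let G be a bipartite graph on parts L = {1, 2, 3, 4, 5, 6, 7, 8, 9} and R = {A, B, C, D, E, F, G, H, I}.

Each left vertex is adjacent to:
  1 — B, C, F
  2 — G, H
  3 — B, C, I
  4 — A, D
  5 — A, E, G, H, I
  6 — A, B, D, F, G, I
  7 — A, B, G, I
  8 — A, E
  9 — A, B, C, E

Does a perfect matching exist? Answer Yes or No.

Yes

For example, pair 1–C, 2–H, 3–I, 4–D, 5–G, 6–F, 7–A, 8–E, 9–B.
All 9 left vertices are covered.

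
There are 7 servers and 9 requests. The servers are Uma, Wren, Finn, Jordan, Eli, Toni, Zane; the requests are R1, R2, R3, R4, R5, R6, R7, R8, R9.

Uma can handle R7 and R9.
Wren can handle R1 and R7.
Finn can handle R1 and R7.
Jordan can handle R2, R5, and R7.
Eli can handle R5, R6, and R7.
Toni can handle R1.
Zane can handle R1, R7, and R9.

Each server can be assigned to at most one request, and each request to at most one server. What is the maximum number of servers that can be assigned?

5

A valid assignment of size 5: Uma–R9, Wren–R1, Finn–R7, Jordan–R2, Eli–R5.
The set {Uma, Wren, Finn, Toni, Zane} has only 3 neighbours ({R1, R7, R9}), so by Hall's theorem at most 5 of the 7 servers can be matched.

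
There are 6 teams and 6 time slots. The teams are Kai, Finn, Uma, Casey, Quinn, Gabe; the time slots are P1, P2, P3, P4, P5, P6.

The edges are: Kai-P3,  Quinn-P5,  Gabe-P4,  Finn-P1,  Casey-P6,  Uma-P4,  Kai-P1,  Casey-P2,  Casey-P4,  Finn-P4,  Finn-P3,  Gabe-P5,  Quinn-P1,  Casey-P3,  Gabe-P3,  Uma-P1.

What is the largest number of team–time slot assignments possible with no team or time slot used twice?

A valid assignment of size 5: Kai→P3, Finn→P4, Uma→P1, Casey→P6, Quinn→P5.
The set {Kai, Finn, Uma, Quinn, Gabe} has only 4 neighbours ({P1, P3, P4, P5}), so by Hall's theorem at most 5 of the 6 teams can be matched.

5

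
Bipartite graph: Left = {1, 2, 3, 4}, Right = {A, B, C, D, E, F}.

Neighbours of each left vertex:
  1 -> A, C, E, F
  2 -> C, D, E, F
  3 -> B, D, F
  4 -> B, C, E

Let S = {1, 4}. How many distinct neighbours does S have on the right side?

The union of neighbours of {1, 4} is {A, B, C, E, F}, which has 5 elements.
Since |N(S)| = 5 ≥ |S| = 2, Hall's condition holds for this subset.

5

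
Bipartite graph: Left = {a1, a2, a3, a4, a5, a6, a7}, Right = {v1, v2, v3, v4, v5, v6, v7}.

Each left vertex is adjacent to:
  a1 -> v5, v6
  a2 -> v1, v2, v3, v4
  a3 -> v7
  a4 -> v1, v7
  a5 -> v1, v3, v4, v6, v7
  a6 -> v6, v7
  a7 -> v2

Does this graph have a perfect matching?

One maximum matching: a1→v5, a2→v4, a3→v7, a4→v1, a5→v3, a6→v6, a7→v2.
Every left vertex is matched, so this is a perfect matching.

Yes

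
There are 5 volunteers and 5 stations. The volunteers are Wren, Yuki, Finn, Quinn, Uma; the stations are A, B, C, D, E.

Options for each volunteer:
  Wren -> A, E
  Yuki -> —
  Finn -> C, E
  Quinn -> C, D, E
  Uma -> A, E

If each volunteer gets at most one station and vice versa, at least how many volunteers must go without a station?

A valid assignment of size 4: Wren→A, Finn→C, Quinn→D, Uma→E.
The set {Yuki} has only 0 neighbours (∅), so by Hall's theorem at most 4 of the 5 volunteers can be matched.
That matches 4 of the 5, leaving 1 unmatched; no matching can do better.

1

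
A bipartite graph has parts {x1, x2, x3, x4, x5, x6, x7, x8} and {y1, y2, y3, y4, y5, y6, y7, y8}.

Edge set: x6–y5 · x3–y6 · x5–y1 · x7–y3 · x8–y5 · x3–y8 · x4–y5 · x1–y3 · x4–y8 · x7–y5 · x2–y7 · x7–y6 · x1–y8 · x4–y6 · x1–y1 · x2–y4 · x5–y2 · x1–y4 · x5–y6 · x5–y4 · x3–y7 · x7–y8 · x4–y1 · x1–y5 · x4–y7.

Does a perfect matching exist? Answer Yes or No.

No

The set {x6, x8} has only 1 neighbour ({y5}), so by Hall's theorem at most 7 of the 8 left vertices can be matched.
Hence no matching covers every left vertex.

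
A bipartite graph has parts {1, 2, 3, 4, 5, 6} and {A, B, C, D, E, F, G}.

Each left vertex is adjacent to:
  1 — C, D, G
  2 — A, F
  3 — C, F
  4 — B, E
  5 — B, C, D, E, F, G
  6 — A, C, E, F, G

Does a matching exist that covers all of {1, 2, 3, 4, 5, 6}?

A valid assignment of size 6: 1-C, 2-A, 3-F, 4-B, 5-E, 6-G.
All 6 left vertices are covered.

Yes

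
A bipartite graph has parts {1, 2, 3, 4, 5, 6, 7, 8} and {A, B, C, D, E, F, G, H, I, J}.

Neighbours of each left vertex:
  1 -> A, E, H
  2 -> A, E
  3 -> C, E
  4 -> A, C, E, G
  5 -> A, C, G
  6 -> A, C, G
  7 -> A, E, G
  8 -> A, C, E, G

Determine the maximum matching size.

For example, pair 1–H, 2–A, 3–E, 4–G, 5–C.
The set {2, 3, 4, 5, 6, 7, 8} has only 4 neighbours ({A, C, E, G}), so by Hall's theorem at most 5 of the 8 left vertices can be matched.

5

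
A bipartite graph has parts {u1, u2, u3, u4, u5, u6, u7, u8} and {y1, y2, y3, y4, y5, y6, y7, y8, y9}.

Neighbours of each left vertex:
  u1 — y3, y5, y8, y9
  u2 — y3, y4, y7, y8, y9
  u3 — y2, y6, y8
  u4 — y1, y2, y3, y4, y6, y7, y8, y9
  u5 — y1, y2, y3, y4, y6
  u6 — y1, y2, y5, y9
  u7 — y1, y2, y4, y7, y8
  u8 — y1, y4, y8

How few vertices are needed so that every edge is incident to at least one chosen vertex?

A maximum matching has 8 edges (e.g. u1–y3, u2–y7, u3–y8, u4–y9, u5–y6, u6–y2, u7–y4, u8–y1).
By König's theorem the minimum vertex cover has the same size. One such cover is {u1, u2, u3, u4, u5, u6, u7, u8}.

8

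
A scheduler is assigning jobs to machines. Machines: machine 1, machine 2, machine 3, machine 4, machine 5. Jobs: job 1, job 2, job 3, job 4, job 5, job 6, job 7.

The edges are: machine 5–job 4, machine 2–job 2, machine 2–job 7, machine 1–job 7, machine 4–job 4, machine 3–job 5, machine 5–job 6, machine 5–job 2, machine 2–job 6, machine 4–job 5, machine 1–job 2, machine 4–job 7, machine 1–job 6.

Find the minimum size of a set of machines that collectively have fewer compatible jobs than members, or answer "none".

none

A matching saturating every machine exists, for instance machine 1→job 7, machine 2→job 6, machine 3→job 5, machine 4→job 4, machine 5→job 2.
By Hall's marriage theorem, this means |N(S)| ≥ |S| for every subset S, so no violating subset exists.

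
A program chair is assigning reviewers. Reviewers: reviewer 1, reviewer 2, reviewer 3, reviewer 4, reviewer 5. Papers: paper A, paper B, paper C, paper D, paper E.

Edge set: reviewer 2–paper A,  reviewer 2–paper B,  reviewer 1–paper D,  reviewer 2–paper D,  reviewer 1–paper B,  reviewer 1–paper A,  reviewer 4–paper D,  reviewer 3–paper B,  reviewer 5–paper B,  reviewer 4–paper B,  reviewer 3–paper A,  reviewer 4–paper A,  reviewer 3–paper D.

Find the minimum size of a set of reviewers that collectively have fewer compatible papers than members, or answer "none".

Take S = {reviewer 1, reviewer 2, reviewer 3, reviewer 4}. Its neighbourhood is {paper A, paper B, paper D}, so |N(S)| = 3 < |S| = 4.
Every subset of size less than 4 has at least as many neighbours as members, so 4 is the minimum.

4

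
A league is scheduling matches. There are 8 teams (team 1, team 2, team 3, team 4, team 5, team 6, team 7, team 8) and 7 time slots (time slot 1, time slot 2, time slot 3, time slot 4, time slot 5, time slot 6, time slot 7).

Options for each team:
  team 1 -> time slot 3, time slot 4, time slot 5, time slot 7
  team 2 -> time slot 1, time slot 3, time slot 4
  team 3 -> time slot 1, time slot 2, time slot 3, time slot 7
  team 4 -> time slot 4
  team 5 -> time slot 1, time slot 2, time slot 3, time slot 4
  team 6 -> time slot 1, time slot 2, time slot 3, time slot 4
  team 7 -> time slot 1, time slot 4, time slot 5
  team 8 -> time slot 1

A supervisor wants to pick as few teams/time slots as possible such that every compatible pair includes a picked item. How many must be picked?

A maximum matching has 6 edges (e.g. team 1–time slot 5, team 2–time slot 1, team 3–time slot 7, team 4–time slot 4, team 5–time slot 3, team 6–time slot 2).
By König's theorem the minimum vertex cover has the same size. One such cover is {time slot 1, time slot 2, time slot 3, time slot 4, time slot 5, time slot 7}.

6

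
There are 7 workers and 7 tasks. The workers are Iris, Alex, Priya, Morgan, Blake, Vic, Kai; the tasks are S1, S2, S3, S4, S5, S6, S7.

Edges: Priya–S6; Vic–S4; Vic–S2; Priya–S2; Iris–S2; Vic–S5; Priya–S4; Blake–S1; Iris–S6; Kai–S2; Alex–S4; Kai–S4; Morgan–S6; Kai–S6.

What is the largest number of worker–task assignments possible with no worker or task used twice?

5

A valid assignment of size 5: Iris-S6, Alex-S4, Priya-S2, Blake-S1, Vic-S5.
The set {Iris, Alex, Priya, Morgan, Kai} has only 3 neighbours ({S2, S4, S6}), so by Hall's theorem at most 5 of the 7 workers can be matched.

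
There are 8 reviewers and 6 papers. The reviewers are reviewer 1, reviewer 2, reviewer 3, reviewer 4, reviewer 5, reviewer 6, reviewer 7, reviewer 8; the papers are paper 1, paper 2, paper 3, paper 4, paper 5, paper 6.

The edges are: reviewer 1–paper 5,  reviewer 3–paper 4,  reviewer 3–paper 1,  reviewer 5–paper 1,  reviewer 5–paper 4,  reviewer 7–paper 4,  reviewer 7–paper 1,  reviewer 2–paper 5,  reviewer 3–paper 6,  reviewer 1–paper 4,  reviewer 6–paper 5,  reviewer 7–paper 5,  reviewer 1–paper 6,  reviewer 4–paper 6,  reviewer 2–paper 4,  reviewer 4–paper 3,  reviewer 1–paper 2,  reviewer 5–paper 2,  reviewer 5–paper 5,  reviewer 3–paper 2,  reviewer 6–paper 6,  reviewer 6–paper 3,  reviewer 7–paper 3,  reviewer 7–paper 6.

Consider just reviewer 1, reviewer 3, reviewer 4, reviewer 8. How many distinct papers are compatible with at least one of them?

6

The union of neighbours of {reviewer 1, reviewer 3, reviewer 4, reviewer 8} is {paper 1, paper 2, paper 3, paper 4, paper 5, paper 6}, which has 6 elements.
Since |N(S)| = 6 ≥ |S| = 4, Hall's condition holds for this subset.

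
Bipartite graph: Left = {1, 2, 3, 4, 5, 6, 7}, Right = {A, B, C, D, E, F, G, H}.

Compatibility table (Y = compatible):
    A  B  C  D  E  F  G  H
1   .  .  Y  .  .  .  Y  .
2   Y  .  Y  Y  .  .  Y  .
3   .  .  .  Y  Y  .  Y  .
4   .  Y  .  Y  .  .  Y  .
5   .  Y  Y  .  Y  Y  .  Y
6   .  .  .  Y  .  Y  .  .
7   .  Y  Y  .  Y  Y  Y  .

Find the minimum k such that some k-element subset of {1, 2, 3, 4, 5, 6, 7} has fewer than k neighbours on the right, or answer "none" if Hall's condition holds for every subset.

A matching saturating every left vertex exists, for instance 1→C, 2→D, 3→E, 4→B, 5→H, 6→F, 7→G.
By Hall's marriage theorem, this means |N(S)| ≥ |S| for every subset S, so no violating subset exists.

none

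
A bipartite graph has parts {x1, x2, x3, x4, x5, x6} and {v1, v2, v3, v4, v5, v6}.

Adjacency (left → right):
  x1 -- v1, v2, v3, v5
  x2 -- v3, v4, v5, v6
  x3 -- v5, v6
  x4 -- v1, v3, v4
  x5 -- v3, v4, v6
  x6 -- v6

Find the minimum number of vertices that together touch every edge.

6

The 6 edges x1–v2, x2–v3, x3–v5, x4–v1, x5–v4, x6–v6 form a matching, so any vertex cover needs at least 6 vertices (one per matched edge).
Conversely {x1, x2, x3, x4, x5, x6} meets every edge and has exactly 6 vertices, so 6 is optimal.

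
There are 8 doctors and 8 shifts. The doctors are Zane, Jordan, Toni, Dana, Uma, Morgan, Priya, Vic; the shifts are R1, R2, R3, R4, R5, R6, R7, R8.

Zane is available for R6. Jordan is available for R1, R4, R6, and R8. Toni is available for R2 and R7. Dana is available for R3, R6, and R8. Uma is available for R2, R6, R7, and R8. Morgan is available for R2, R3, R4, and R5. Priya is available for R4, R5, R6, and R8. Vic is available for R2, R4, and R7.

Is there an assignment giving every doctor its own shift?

Yes

A valid assignment of size 8: Zane→R6, Jordan→R1, Toni→R2, Dana→R3, Uma→R8, Morgan→R5, Priya→R4, Vic→R7.
All 8 doctors are covered.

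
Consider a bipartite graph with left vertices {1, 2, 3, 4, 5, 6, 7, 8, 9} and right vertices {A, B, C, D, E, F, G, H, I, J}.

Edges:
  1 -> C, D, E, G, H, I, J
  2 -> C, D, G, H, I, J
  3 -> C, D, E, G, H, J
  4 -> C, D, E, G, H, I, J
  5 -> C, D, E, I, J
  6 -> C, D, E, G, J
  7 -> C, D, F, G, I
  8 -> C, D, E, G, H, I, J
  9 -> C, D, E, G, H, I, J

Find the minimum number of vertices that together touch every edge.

8

A maximum matching has 8 edges (e.g. 1–H, 2–C, 3–G, 4–I, 5–D, 6–E, 7–F, 8–J).
By König's theorem the minimum vertex cover has the same size. One such cover is {7, C, D, E, G, H, I, J}.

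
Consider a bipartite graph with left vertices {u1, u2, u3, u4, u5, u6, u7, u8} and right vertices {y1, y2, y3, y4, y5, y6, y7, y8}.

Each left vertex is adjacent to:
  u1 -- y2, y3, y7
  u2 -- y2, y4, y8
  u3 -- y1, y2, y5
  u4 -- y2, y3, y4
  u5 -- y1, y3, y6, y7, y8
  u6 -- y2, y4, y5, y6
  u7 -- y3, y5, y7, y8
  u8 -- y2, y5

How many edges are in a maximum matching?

8

One maximum matching: u1–y7, u2–y4, u3–y1, u4–y3, u5–y6, u6–y5, u7–y8, u8–y2.
All 8 left vertices are matched, so no larger matching exists.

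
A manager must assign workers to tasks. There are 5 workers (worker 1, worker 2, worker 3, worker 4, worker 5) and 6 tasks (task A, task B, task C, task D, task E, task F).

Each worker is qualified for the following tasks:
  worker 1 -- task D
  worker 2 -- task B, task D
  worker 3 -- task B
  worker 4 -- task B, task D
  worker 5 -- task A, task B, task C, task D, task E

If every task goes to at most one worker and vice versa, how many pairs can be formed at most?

One maximum matching: worker 1→task D, worker 2→task B, worker 5→task A.
The set {worker 1, worker 2, worker 3, worker 4} has only 2 neighbours ({task B, task D}), so by Hall's theorem at most 3 of the 5 workers can be matched.

3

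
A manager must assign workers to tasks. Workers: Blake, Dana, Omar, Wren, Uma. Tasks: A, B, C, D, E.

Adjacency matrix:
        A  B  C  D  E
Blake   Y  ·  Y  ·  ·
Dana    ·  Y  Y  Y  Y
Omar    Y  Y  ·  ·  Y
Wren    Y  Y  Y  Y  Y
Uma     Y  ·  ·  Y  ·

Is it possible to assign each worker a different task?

One maximum matching: Blake→C, Dana→E, Omar→B, Wren→A, Uma→D.
All 5 workers are covered.

Yes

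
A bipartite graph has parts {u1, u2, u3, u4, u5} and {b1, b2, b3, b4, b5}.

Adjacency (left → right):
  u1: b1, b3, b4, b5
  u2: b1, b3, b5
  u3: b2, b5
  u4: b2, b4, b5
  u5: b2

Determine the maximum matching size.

5

A valid assignment of size 5: u1–b3, u2–b1, u3–b5, u4–b4, u5–b2.
All 5 left vertices are matched, so no larger matching exists.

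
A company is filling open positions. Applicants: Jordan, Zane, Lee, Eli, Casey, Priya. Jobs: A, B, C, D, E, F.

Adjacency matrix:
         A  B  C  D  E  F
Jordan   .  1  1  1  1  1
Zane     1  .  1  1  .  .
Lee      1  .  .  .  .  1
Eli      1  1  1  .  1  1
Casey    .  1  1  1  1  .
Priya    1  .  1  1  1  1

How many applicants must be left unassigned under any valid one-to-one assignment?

A valid assignment of size 6: Jordan–B, Zane–D, Lee–F, Eli–E, Casey–C, Priya–A.
All 6 applicants are matched, so no larger matching exists.
That matches 6 of the 6, leaving 0 unmatched; no matching can do better.

0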